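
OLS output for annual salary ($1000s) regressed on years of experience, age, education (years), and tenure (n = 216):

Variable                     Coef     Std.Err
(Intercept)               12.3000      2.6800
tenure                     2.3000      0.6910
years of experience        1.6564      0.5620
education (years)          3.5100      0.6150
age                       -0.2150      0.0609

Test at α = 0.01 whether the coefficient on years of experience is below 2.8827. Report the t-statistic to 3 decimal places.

t = -2.182

Read off: b = 1.6564, SE = 0.5620 for years of experience.
H₀: β₁ = 2.8827 vs H₁: β₁ < 2.8827.
t = (1.6564 − 2.8827) / 0.5620 = -2.182.
df = n − k − 1 = 216 − 4 − 1 = 211.
One-sided p ≈ 0.0151, which is ≥ 0.01, so fail to reject H₀.
The data do not give significant evidence that the true slope on years of experience is below 2.8827 $1000s per unit, holding the other predictors fixed.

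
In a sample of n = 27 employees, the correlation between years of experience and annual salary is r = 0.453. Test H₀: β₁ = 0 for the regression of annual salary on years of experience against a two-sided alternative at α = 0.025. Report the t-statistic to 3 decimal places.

t = r·√(n − 2)/√(1 − r²) = 0.453·√25/√0.794791 = 2.541.
df = n − 2 = 25.
Two-sided p ≈ 0.0177, which is < 0.025, so reject H₀.
There is evidence of a linear association between years of experience and annual salary.

t = 2.541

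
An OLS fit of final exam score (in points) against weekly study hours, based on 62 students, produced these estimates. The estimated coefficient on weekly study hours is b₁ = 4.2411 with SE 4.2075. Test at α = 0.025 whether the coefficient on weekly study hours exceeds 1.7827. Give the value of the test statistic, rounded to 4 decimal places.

H₀: β₁ = 1.7827 vs H₁: β₁ > 1.7827.
t = (b₁ − β₁⁰)/SE = (4.2411 − 1.7827) / 4.2075 = 0.5843.
df = n − 2 = 62 − 2 = 60.
One-sided p ≈ 0.2806, which is ≥ 0.025, so fail to reject H₀.
The data do not give significant evidence that the true slope on weekly study hours exceeds 1.7827 points per unit.

t = 0.5843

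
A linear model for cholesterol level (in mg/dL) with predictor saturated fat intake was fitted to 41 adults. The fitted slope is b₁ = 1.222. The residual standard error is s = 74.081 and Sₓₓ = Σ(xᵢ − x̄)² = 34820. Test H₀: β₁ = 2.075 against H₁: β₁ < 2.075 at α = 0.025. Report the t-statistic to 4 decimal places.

t = -2.1486

SE(b₁) = s/√Sₓₓ = 74.081/√34820 = 0.397002.
t = (1.222 − 2.075) / 0.397002 = -2.1486.
df = n − 2 = 39.
One-sided p ≈ 0.0190, which is < 0.025, so reject H₀.
There is evidence that the true slope on saturated fat intake is below 2.075 mg/dL per unit.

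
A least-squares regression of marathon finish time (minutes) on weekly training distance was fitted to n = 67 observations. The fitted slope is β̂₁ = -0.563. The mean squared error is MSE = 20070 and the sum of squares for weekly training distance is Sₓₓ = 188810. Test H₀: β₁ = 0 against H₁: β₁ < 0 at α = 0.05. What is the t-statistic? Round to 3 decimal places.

t = -1.727

SE(β̂₁) = √(MSE/Sₓₓ) = √(20070/188810) = 0.326033.
t = -0.563 / 0.326033 = -1.727.
df = n − 2 = 65.
One-sided p ≈ 0.0445, which is < 0.05, so reject H₀.
There is evidence that the true slope on weekly training distance is negative.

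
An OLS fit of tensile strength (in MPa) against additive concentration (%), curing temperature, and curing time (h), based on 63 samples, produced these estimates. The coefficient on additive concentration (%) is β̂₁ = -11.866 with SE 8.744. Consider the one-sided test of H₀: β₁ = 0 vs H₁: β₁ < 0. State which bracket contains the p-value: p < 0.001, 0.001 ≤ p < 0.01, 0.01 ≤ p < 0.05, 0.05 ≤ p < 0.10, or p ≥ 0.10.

t = -11.866 / 8.744 = -1.357.
df = n − k − 1 = 63 − 3 − 1 = 59.
One-sided p = P(T_{59} < t) ≈ 0.0900.
So 0.05 ≤ p < 0.10.

0.05 ≤ p < 0.10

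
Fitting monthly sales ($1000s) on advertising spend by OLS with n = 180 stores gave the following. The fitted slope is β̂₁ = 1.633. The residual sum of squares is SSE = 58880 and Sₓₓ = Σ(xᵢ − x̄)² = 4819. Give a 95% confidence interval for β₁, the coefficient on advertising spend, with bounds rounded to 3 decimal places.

(1.116, 2.150)

MSE = SSE/(n − 2) = 58880/178 = 330.787.
SE(β̂₁) = √(MSE/Sₓₓ) = √(330.787/4819) = 0.261996.
df = n − 2 = 178.
t* = t_{0.025, 178} = 1.973381.
Margin = t* × SE = 1.973381 × 0.261996 = 0.51702.
CI: 1.633 ± 0.51702 → (1.116, 2.150).
With 95% confidence, each one-unit increase in advertising spend is associated with a change of between 1.116 and 2.150 $1000s in monthly sales.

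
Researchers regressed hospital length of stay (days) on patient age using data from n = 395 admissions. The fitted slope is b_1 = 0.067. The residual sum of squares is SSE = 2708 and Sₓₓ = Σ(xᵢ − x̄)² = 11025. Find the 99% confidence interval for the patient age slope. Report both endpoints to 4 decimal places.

MSE = SSE/(n − 2) = 2708/393 = 6.89059.
SE(b_1) = √(MSE/Sₓₓ) = √(6.89059/11025) = 0.0249999.
df = n − 2 = 393.
t* = t_{0.005, 393} = 2.588397.
Margin = t* × SE = 2.588397 × 0.0249999 = 0.064710.
CI: 0.067 ± 0.064710 → (0.0023, 0.1317).
With 99% confidence, each one-unit increase in patient age is associated with a change of between 0.0023 and 0.1317 days in hospital length of stay.

(0.0023, 0.1317)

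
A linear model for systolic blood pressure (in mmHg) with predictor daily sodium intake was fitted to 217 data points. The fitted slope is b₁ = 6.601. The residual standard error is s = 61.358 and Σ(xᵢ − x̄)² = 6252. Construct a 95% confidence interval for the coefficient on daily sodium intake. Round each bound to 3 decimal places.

SE(b₁) = s/√Sₓₓ = 61.358/√6252 = 0.776.
df = n − 2 = 215.
t* = t_{0.025, 215} = 1.971059.
Margin = t* × SE = 1.971059 × 0.776 = 1.52954.
CI: 6.601 ± 1.52954 → (5.071, 8.131).
With 95% confidence, each one-unit increase in daily sodium intake is associated with a change of between 5.071 and 8.131 mmHg in systolic blood pressure.

(5.071, 8.131)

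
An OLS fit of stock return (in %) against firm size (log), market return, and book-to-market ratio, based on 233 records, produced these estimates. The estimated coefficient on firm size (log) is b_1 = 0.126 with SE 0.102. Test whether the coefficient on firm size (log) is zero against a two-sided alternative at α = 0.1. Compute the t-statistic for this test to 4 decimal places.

H₀: β₁ = 0 vs H₁: β₁ ≠ 0.
t = (b_1 − β₁⁰)/SE = 0.126 / 0.102 = 1.2353.
df = n − k − 1 = 233 − 3 − 1 = 229.
Two-sided p ≈ 0.2180, which is ≥ 0.1, so fail to reject H₀.
The data do not give significant evidence of an association between firm size (log) and stock return, after adjusting for the other predictors.

t = 1.2353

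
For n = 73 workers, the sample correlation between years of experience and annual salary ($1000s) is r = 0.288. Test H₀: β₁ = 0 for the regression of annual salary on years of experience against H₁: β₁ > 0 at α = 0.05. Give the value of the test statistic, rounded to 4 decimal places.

t = r·√(n − 2)/√(1 − r²) = 0.288·√71/√0.917056 = 2.5341.
df = n − 2 = 71.
One-sided p ≈ 0.0067, which is < 0.05, so reject H₀.
There is evidence of a linear association between years of experience and annual salary.

t = 2.5341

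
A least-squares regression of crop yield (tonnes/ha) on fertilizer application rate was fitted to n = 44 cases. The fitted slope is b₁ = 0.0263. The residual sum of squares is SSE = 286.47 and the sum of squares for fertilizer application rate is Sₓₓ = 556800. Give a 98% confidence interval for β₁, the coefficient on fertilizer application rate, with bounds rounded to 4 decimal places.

MSE = SSE/(n − 2) = 286.47/42 = 6.82071.
SE(b₁) = √(MSE/Sₓₓ) = √(6.82071/556800) = 0.00349998.
df = n − 2 = 42.
t* = t_{0.01, 42} = 2.41847.
Margin = t* × SE = 2.41847 × 0.00349998 = 0.008465.
CI: 0.0263 ± 0.008465 → (0.0178, 0.0348).
With 98% confidence, each one-unit increase in fertilizer application rate is associated with a change of between 0.0178 and 0.0348 tonnes/ha in crop yield.

(0.0178, 0.0348)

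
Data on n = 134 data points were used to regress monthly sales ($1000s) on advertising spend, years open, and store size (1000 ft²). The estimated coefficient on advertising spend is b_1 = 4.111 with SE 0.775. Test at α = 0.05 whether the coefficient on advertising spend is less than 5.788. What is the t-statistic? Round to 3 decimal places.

t = -2.164

H₀: β₁ = 5.788 vs H₁: β₁ < 5.788.
t = (b_1 − β₁⁰)/SE = (4.111 − 5.788) / 0.775 = -2.164.
df = n − k − 1 = 134 − 3 − 1 = 130.
One-sided p ≈ 0.0162, which is < 0.05, so reject H₀.
There is evidence that the true slope on advertising spend is below 5.788 $1000s per unit, holding the other predictors fixed.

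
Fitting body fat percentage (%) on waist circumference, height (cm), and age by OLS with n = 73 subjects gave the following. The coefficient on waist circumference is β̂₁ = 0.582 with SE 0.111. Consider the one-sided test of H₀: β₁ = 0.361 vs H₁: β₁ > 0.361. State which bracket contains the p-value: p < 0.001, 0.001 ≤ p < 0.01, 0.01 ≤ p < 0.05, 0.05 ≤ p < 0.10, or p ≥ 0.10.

0.01 ≤ p < 0.05

t = (0.582 − 0.361) / 0.111 = 1.991.
df = n − k − 1 = 73 − 3 − 1 = 69.
One-sided p = P(T_{69} > t) ≈ 0.0252.
So 0.01 ≤ p < 0.05.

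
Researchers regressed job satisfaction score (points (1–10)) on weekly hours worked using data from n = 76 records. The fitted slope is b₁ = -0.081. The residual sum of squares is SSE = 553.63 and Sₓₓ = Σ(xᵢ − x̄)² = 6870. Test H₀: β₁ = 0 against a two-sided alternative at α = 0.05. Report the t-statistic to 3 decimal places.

MSE = SSE/(n − 2) = 553.63/74 = 7.48149.
SE(b₁) = √(MSE/Sₓₓ) = √(7.48149/6870) = 0.0330001.
t = -0.081 / 0.0330001 = -2.455.
df = n − 2 = 74.
Two-sided p ≈ 0.0165, which is < 0.05, so reject H₀.
There is evidence that weekly hours worked is associated with job satisfaction score.

t = -2.455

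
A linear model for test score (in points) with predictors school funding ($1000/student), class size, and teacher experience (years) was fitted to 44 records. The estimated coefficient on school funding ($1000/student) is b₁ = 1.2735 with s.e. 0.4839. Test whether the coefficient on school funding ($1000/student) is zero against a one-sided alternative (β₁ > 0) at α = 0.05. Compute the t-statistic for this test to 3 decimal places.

H₀: β₁ = 0 vs H₁: β₁ > 0.
t = (b₁ − β₁⁰)/SE = 1.2735 / 0.4839 = 2.632.
df = n − k − 1 = 44 − 3 − 1 = 40.
One-sided p ≈ 0.0060, which is < 0.05, so reject H₀.
There is evidence that the true slope on school funding ($1000/student) is positive, holding the other predictors fixed.

t = 2.632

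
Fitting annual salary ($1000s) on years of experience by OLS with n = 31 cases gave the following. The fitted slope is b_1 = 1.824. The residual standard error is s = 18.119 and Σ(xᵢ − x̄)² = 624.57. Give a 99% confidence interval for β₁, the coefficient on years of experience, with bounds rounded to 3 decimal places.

SE(b_1) = s/√Sₓₓ = 18.119/√624.57 = 0.725009.
df = n − 2 = 29.
t* = t_{0.005, 29} = 2.756386.
Margin = t* × SE = 2.756386 × 0.725009 = 1.99841.
CI: 1.824 ± 1.99841 → (-0.174, 3.822).
With 99% confidence, each one-unit increase in years of experience is associated with a change of between -0.174 and 3.822 $1000s in annual salary.

(-0.174, 3.822)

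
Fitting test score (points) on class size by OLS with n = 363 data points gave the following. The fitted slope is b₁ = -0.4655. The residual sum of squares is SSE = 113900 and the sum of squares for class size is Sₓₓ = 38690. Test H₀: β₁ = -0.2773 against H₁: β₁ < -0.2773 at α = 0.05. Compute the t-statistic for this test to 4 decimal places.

MSE = SSE/(n − 2) = 113900/361 = 315.512.
SE(b₁) = √(MSE/Sₓₓ) = √(315.512/38690) = 0.0903044.
t = (-0.4655 − (-0.2773)) / 0.0903044 = -2.0841.
df = n − 2 = 361.
One-sided p ≈ 0.0189, which is < 0.05, so reject H₀.
There is evidence that the true slope on class size is below -0.2773 points per unit.

t = -2.0841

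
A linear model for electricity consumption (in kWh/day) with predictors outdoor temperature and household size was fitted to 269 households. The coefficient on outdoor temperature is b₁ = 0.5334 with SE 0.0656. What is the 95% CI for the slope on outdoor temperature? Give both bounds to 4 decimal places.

(0.4042, 0.6626)

df = n − k − 1 = 269 − 2 − 1 = 266.
t* = t_{0.025, 266} = 1.968922.
Margin = t* × SE = 1.968922 × 0.0656 = 0.129161.
CI: 0.5334 ± 0.129161 → (0.4042, 0.6626).
With 95% confidence, each one-unit increase in outdoor temperature is associated with a change of between 0.4042 and 0.6626 kWh/day in electricity consumption, holding the other predictors fixed.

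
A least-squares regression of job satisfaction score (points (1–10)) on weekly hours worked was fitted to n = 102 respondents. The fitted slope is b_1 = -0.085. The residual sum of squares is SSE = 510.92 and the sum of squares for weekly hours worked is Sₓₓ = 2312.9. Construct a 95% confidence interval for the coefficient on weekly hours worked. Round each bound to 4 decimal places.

MSE = SSE/(n − 2) = 510.92/100 = 5.1092.
SE(b_1) = √(MSE/Sₓₓ) = √(5.1092/2312.9) = 0.047.
df = n − 2 = 100.
t* = t_{0.025, 100} = 1.983972.
Margin = t* × SE = 1.983972 × 0.047 = 0.093247.
CI: -0.085 ± 0.093247 → (-0.1782, 0.0082).
With 95% confidence, each one-unit increase in weekly hours worked is associated with a change of between -0.1782 and 0.0082 points (1–10) in job satisfaction score.

(-0.1782, 0.0082)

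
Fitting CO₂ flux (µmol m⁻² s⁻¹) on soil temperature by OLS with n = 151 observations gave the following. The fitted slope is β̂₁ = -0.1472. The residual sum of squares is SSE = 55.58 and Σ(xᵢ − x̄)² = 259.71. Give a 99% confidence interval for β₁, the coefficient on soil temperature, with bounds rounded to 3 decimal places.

MSE = SSE/(n − 2) = 55.58/149 = 0.37302.
SE(β̂₁) = √(MSE/Sₓₓ) = √(0.37302/259.71) = 0.0378985.
df = n − 2 = 149.
t* = t_{0.005, 149} = 2.609228.
Margin = t* × SE = 2.609228 × 0.0378985 = 0.09889.
CI: -0.1472 ± 0.09889 → (-0.246, -0.048).
With 99% confidence, each one-unit increase in soil temperature is associated with a change of between -0.246 and -0.048 µmol m⁻² s⁻¹ in CO₂ flux.

(-0.246, -0.048)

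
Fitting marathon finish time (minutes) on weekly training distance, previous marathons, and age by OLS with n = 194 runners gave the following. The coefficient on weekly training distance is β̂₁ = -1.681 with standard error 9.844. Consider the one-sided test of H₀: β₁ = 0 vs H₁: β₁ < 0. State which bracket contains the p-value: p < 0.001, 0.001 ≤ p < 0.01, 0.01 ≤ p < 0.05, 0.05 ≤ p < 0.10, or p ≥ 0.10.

p ≥ 0.10

t = -1.681 / 9.844 = -0.171.
df = n − k − 1 = 194 − 3 − 1 = 190.
One-sided p = P(T_{190} < t) ≈ 0.4323.
So p ≥ 0.10.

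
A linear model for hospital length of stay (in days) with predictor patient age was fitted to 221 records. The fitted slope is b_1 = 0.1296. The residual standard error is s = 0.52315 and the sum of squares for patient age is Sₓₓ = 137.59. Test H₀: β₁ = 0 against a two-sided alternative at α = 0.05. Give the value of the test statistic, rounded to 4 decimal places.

t = 2.9058

SE(b_1) = s/√Sₓₓ = 0.52315/√137.59 = 0.0445998.
t = 0.1296 / 0.0445998 = 2.9058.
df = n − 2 = 219.
Two-sided p ≈ 0.0040, which is < 0.05, so reject H₀.
There is evidence that patient age is associated with hospital length of stay.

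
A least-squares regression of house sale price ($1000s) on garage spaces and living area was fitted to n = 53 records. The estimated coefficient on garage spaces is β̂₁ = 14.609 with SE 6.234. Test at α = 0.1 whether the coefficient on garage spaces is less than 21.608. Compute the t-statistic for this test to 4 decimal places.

t = -1.1227

H₀: β₁ = 21.608 vs H₁: β₁ < 21.608.
t = (β̂₁ − β₁⁰)/SE = (14.609 − 21.608) / 6.234 = -1.1227.
df = n − k − 1 = 53 − 2 − 1 = 50.
One-sided p ≈ 0.1335, which is ≥ 0.1, so fail to reject H₀.
The data do not give significant evidence that the true slope on garage spaces is below 21.608 $1000s per unit, holding the other predictors fixed.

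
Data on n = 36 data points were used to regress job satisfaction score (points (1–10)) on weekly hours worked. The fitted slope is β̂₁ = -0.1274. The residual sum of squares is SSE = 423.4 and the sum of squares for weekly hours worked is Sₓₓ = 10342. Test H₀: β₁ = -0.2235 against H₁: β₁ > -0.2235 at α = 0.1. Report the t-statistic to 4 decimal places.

MSE = SSE/(n − 2) = 423.4/34 = 12.4529.
SE(β̂₁) = √(MSE/Sₓₓ) = √(12.4529/10342) = 0.0347003.
t = (-0.1274 − (-0.2235)) / 0.0347003 = 2.7694.
df = n − 2 = 34.
One-sided p ≈ 0.0045, which is < 0.1, so reject H₀.
There is evidence that the true slope on weekly hours worked exceeds -0.2235 points (1–10) per unit.

t = 2.7694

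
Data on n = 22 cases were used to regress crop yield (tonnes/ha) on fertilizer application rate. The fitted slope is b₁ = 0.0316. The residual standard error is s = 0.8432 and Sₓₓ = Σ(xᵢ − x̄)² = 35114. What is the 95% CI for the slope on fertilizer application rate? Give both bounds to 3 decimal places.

(0.022, 0.041)

SE(b₁) = s/√Sₓₓ = 0.8432/√35114 = 0.00449977.
df = n − 2 = 20.
t* = t_{0.025, 20} = 2.085963.
Margin = t* × SE = 2.085963 × 0.00449977 = 0.00939.
CI: 0.0316 ± 0.00939 → (0.022, 0.041).
With 95% confidence, each one-unit increase in fertilizer application rate is associated with a change of between 0.022 and 0.041 tonnes/ha in crop yield.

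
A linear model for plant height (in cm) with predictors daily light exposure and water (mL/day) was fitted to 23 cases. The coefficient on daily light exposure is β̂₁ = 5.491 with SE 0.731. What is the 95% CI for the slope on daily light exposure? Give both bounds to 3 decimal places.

df = n − k − 1 = 23 − 2 − 1 = 20.
t* = t_{0.025, 20} = 2.085963.
Margin = t* × SE = 2.085963 × 0.731 = 1.52484.
CI: 5.491 ± 1.52484 → (3.966, 7.016).
With 95% confidence, each one-unit increase in daily light exposure is associated with a change of between 3.966 and 7.016 cm in plant height, holding the other predictors fixed.

(3.966, 7.016)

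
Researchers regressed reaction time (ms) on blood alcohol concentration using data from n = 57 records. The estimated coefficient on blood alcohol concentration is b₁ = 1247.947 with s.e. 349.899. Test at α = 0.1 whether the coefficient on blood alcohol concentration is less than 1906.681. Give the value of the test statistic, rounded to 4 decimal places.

H₀: β₁ = 1906.681 vs H₁: β₁ < 1906.681.
t = (b₁ − β₁⁰)/SE = (1247.947 − 1906.681) / 349.899 = -1.8826.
df = n − 2 = 57 − 2 = 55.
One-sided p ≈ 0.0325, which is < 0.1, so reject H₀.
There is evidence that the true slope on blood alcohol concentration is below 1906.681 ms per unit.

t = -1.8826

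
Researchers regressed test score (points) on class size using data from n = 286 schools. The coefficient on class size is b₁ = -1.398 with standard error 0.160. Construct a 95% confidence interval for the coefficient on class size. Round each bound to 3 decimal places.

df = n − 2 = 286 − 2 = 284.
t* = t_{0.025, 284} = 1.968352.
Margin = t* × SE = 1.968352 × 0.160 = 0.31494.
CI: -1.398 ± 0.31494 → (-1.713, -1.083).
With 95% confidence, each one-unit increase in class size is associated with a change of between -1.713 and -1.083 points in test score.

(-1.713, -1.083)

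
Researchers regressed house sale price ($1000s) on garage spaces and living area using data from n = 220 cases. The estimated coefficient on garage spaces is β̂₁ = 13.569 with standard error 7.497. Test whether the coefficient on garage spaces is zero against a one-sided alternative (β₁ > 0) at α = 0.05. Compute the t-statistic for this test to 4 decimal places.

H₀: β₁ = 0 vs H₁: β₁ > 0.
t = (β̂₁ − β₁⁰)/SE = 13.569 / 7.497 = 1.8099.
df = n − k − 1 = 220 − 2 − 1 = 217.
One-sided p ≈ 0.0358, which is < 0.05, so reject H₀.
There is evidence that the true slope on garage spaces is positive, holding the other predictors fixed.

t = 1.8099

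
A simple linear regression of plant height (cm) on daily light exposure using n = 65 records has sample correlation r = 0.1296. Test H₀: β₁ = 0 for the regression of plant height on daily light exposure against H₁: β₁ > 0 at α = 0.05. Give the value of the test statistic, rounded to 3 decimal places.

t = 1.037

t = r·√(n − 2)/√(1 − r²) = 0.1296·√63/√0.983204 = 1.037.
df = n − 2 = 63.
One-sided p ≈ 0.1518, which is ≥ 0.05, so fail to reject H₀.
The data do not give significant evidence of a linear association between daily light exposure and plant height.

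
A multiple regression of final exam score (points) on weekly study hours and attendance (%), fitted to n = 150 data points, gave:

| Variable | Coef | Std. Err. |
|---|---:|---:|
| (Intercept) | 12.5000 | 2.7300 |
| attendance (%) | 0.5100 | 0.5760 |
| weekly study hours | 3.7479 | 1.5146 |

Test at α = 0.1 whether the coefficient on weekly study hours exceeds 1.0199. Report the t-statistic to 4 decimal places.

Read off: b = 3.7479, SE = 1.5146 for weekly study hours.
H₀: β₁ = 1.0199 vs H₁: β₁ > 1.0199.
t = (3.7479 − 1.0199) / 1.5146 = 1.8011.
df = n − k − 1 = 150 − 2 − 1 = 147.
One-sided p ≈ 0.0369, which is < 0.1, so reject H₀.
There is evidence that the true slope on weekly study hours exceeds 1.0199 points per unit, holding the other predictors fixed.

t = 1.8011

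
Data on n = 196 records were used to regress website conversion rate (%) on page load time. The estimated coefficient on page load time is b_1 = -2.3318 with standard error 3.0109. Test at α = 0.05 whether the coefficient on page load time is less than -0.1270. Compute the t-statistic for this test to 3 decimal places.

H₀: β₁ = -0.1270 vs H₁: β₁ < -0.1270.
t = (b_1 − β₁⁰)/SE = (-2.3318 − (-0.1270)) / 3.0109 = -0.732.
df = n − 2 = 196 − 2 = 194.
One-sided p ≈ 0.2324, which is ≥ 0.05, so fail to reject H₀.
The data do not give significant evidence that the true slope on page load time is below -0.1270 % per unit.

t = -0.732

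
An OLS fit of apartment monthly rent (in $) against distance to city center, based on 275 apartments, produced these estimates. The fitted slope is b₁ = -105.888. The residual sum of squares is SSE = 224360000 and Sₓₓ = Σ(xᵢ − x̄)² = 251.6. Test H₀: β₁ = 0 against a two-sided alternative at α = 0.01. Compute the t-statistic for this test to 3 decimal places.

t = -1.853

MSE = SSE/(n − 2) = 224360000/273 = 821832.
SE(b₁) = √(MSE/Sₓₓ) = √(821832/251.6) = 57.1526.
t = -105.888 / 57.1526 = -1.853.
df = n − 2 = 273.
Two-sided p ≈ 0.0650, which is ≥ 0.01, so fail to reject H₀.
The data do not give significant evidence of an association between distance to city center and apartment monthly rent.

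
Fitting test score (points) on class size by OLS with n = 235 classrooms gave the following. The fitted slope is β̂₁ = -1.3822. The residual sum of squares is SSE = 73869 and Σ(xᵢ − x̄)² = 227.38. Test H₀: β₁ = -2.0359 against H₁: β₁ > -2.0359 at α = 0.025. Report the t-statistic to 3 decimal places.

MSE = SSE/(n − 2) = 73869/233 = 317.034.
SE(β̂₁) = √(MSE/Sₓₓ) = √(317.034/227.38) = 1.1808.
t = (-1.3822 − (-2.0359)) / 1.1808 = 0.554.
df = n − 2 = 233.
One-sided p ≈ 0.2902, which is ≥ 0.025, so fail to reject H₀.
The data do not give significant evidence that the true slope on class size exceeds -2.0359 points per unit.

t = 0.554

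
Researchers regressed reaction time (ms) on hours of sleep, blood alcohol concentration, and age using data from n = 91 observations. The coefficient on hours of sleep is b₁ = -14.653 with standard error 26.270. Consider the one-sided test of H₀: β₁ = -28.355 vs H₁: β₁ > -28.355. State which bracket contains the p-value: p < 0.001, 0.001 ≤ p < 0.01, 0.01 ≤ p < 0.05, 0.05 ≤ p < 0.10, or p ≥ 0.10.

p ≥ 0.10

t = (-14.653 − (-28.355)) / 26.270 = 0.522.
df = n − k − 1 = 91 − 3 − 1 = 87.
One-sided p = P(T_{87} > t) ≈ 0.3016.
So p ≥ 0.10.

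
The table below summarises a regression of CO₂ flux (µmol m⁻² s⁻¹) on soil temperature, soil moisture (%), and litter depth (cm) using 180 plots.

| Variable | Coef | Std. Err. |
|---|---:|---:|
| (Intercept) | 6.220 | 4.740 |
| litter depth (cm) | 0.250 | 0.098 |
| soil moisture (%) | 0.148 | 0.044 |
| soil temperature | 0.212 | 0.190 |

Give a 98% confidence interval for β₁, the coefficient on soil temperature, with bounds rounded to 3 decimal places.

(-0.234, 0.658)

Read off: b = 0.212, SE = 0.190 for soil temperature.
df = n − k − 1 = 180 − 3 − 1 = 176.
t* = t_{0.01, 176} = 2.347722.
Margin = t* × SE = 2.347722 × 0.190 = 0.44607.
CI: 0.212 ± 0.44607 → (-0.234, 0.658).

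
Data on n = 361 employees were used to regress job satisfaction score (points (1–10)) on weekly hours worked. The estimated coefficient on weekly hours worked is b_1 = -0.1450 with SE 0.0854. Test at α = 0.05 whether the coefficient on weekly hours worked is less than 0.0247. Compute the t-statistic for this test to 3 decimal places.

H₀: β₁ = 0.0247 vs H₁: β₁ < 0.0247.
t = (b_1 − β₁⁰)/SE = (-0.1450 − 0.0247) / 0.0854 = -1.987.
df = n − 2 = 361 − 2 = 359.
One-sided p ≈ 0.0238, which is < 0.05, so reject H₀.
There is evidence that the true slope on weekly hours worked is below 0.0247 points (1–10) per unit.

t = -1.987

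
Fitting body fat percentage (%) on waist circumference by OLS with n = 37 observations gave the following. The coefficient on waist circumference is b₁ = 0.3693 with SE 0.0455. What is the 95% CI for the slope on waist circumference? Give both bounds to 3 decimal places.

(0.277, 0.462)

df = n − 2 = 37 − 2 = 35.
t* = t_{0.025, 35} = 2.030108.
Margin = t* × SE = 2.030108 × 0.0455 = 0.09237.
CI: 0.3693 ± 0.09237 → (0.277, 0.462).
With 95% confidence, each one-unit increase in waist circumference is associated with a change of between 0.277 and 0.462 % in body fat percentage.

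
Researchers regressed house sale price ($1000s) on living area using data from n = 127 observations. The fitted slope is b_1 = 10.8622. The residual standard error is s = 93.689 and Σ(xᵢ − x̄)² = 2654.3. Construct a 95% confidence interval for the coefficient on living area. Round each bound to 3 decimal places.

SE(b_1) = s/√Sₓₓ = 93.689/√2654.3 = 1.8185.
df = n − 2 = 125.
t* = t_{0.025, 125} = 1.979124.
Margin = t* × SE = 1.979124 × 1.8185 = 3.59904.
CI: 10.8622 ± 3.59904 → (7.263, 14.461).
With 95% confidence, each one-unit increase in living area is associated with a change of between 7.263 and 14.461 $1000s in house sale price.

(7.263, 14.461)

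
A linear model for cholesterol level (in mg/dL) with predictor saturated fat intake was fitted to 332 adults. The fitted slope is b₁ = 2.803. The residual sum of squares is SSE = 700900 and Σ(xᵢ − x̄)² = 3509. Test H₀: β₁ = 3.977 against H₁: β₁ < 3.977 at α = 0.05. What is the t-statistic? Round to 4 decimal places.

MSE = SSE/(n − 2) = 700900/330 = 2123.94.
SE(b₁) = √(MSE/Sₓₓ) = √(2123.94/3509) = 0.778.
t = (2.803 − 3.977) / 0.778 = -1.5090.
df = n − 2 = 330.
One-sided p ≈ 0.0661, which is ≥ 0.05, so fail to reject H₀.
The data do not give significant evidence that the true slope on saturated fat intake is below 3.977 mg/dL per unit.

t = -1.5090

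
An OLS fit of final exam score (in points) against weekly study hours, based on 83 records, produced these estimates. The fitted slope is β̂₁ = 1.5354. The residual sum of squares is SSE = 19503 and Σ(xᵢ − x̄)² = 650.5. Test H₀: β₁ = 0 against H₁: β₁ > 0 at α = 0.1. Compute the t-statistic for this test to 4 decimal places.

MSE = SSE/(n − 2) = 19503/81 = 240.778.
SE(β̂₁) = √(MSE/Sₓₓ) = √(240.778/650.5) = 0.608393.
t = 1.5354 / 0.608393 = 2.5237.
df = n − 2 = 81.
One-sided p ≈ 0.0068, which is < 0.1, so reject H₀.
There is evidence that the true slope on weekly study hours is positive.

t = 2.5237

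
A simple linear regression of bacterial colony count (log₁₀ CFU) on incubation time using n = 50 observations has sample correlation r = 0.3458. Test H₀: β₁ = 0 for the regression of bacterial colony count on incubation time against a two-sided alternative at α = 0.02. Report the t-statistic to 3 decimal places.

t = 2.553

t = r·√(n − 2)/√(1 − r²) = 0.3458·√48/√0.880422 = 2.553.
df = n − 2 = 48.
Two-sided p ≈ 0.0139, which is < 0.02, so reject H₀.
There is evidence of a linear association between incubation time and bacterial colony count.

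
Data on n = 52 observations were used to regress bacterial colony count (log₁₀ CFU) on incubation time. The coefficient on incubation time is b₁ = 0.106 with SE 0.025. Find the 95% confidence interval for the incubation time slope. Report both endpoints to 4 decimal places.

df = n − 2 = 52 − 2 = 50.
t* = t_{0.025, 50} = 2.008559.
Margin = t* × SE = 2.008559 × 0.025 = 0.050214.
CI: 0.106 ± 0.050214 → (0.0558, 0.1562).
With 95% confidence, each one-unit increase in incubation time is associated with a change of between 0.0558 and 0.1562 log₁₀ CFU in bacterial colony count.

(0.0558, 0.1562)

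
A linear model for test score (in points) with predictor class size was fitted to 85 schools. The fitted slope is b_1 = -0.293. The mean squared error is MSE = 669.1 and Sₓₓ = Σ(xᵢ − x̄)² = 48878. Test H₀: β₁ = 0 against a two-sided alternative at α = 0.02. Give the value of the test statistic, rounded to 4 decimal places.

t = -2.5043

SE(b_1) = √(MSE/Sₓₓ) = √(669.1/48878) = 0.117001.
t = -0.293 / 0.117001 = -2.5043.
df = n − 2 = 83.
Two-sided p ≈ 0.0142, which is < 0.02, so reject H₀.
There is evidence that class size is associated with test score.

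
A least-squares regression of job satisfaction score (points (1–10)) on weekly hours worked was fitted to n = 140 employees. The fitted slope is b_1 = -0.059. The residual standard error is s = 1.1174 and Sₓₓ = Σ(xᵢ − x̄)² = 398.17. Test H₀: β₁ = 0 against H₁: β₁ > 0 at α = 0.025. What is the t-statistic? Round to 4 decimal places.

t = -1.0536

SE(b_1) = s/√Sₓₓ = 1.1174/√398.17 = 0.0559982.
t = -0.059 / 0.0559982 = -1.0536.
df = n − 2 = 138.
One-sided p ≈ 0.8530, which is ≥ 0.025, so fail to reject H₀.
The data do not give significant evidence that the true slope on weekly hours worked is positive.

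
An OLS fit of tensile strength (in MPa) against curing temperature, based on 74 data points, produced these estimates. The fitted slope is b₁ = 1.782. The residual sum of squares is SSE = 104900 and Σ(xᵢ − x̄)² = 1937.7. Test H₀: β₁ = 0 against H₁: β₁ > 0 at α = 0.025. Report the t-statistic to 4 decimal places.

MSE = SSE/(n − 2) = 104900/72 = 1456.94.
SE(b₁) = √(MSE/Sₓₓ) = √(1456.94/1937.7) = 0.867118.
t = 1.782 / 0.867118 = 2.0551.
df = n − 2 = 72.
One-sided p ≈ 0.0217, which is < 0.025, so reject H₀.
There is evidence that the true slope on curing temperature is positive.

t = 2.0551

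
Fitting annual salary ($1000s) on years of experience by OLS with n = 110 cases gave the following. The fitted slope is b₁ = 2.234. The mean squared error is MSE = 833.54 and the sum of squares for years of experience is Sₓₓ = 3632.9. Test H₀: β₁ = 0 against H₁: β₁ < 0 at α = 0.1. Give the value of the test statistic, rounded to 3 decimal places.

SE(b₁) = √(MSE/Sₓₓ) = √(833.54/3632.9) = 0.479001.
t = 2.234 / 0.479001 = 4.664.
df = n − 2 = 108.
One-sided p ≈ 1.0000, which is ≥ 0.1, so fail to reject H₀.
The data do not give significant evidence that the true slope on years of experience is negative.

t = 4.664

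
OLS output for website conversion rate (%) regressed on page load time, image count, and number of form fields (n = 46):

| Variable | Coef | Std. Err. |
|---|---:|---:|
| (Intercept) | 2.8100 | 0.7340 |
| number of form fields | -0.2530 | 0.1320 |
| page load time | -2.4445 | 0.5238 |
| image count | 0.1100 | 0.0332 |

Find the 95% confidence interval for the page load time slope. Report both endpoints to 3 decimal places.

Read off: b = -2.4445, SE = 0.5238 for page load time.
df = n − k − 1 = 46 − 3 − 1 = 42.
t* = t_{0.025, 42} = 2.018082.
Margin = t* × SE = 2.018082 × 0.5238 = 1.05707.
CI: -2.4445 ± 1.05707 → (-3.502, -1.387).

(-3.502, -1.387)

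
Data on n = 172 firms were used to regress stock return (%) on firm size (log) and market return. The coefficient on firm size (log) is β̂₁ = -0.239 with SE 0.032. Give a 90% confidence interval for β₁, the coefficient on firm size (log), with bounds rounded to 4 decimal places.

(-0.2919, -0.1861)

df = n − k − 1 = 172 − 2 − 1 = 169.
t* = t_{0.05, 169} = 1.65392.
Margin = t* × SE = 1.65392 × 0.032 = 0.052925.
CI: -0.239 ± 0.052925 → (-0.2919, -0.1861).
With 90% confidence, each one-unit increase in firm size (log) is associated with a change of between -0.2919 and -0.1861 % in stock return, holding the other predictors fixed.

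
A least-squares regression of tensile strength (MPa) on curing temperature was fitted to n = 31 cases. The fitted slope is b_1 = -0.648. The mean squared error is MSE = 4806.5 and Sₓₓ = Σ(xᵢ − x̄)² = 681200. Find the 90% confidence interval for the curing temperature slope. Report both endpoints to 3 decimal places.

(-0.791, -0.505)

SE(b_1) = √(MSE/Sₓₓ) = √(4806.5/681200) = 0.0839996.
df = n − 2 = 29.
t* = t_{0.05, 29} = 1.699127.
Margin = t* × SE = 1.699127 × 0.0839996 = 0.14273.
CI: -0.648 ± 0.14273 → (-0.791, -0.505).
With 90% confidence, each one-unit increase in curing temperature is associated with a change of between -0.791 and -0.505 MPa in tensile strength.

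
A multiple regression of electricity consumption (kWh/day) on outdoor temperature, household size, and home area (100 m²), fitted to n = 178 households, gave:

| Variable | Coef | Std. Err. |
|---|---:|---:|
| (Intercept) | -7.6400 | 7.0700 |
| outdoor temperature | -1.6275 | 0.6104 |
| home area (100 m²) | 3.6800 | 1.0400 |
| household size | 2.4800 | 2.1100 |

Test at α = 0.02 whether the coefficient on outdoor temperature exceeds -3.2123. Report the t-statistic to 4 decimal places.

Read off: b = -1.6275, SE = 0.6104 for outdoor temperature.
H₀: β₁ = -3.2123 vs H₁: β₁ > -3.2123.
t = (-1.6275 − (-3.2123)) / 0.6104 = 2.5963.
df = n − k − 1 = 178 − 3 − 1 = 174.
One-sided p ≈ 0.0051, which is < 0.02, so reject H₀.
There is evidence that the true slope on outdoor temperature exceeds -3.2123 kWh/day per unit, holding the other predictors fixed.

t = 2.5963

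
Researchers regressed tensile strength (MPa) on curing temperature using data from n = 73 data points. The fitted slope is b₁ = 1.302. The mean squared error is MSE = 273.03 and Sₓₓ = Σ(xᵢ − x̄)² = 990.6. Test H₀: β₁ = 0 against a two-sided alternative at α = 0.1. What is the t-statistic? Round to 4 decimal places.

SE(b₁) = √(MSE/Sₓₓ) = √(273.03/990.6) = 0.524996.
t = 1.302 / 0.524996 = 2.4800.
df = n − 2 = 71.
Two-sided p ≈ 0.0155, which is < 0.1, so reject H₀.
There is evidence that curing temperature is associated with tensile strength.

t = 2.4800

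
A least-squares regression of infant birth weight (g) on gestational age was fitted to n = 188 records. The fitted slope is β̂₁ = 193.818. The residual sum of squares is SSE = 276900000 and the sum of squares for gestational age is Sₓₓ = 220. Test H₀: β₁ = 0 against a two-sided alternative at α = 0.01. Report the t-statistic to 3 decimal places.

MSE = SSE/(n − 2) = 276900000/186 = 1.48871e+06.
SE(β̂₁) = √(MSE/Sₓₓ) = √(1.48871e+06/220) = 82.2609.
t = 193.818 / 82.2609 = 2.356.
df = n − 2 = 186.
Two-sided p ≈ 0.0195, which is ≥ 0.01, so fail to reject H₀.
The data do not give significant evidence of an association between gestational age and infant birth weight.

t = 2.356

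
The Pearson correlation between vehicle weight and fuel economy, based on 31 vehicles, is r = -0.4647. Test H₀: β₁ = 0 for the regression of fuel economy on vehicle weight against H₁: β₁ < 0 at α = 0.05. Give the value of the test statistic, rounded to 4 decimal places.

t = r·√(n − 2)/√(1 − r²) = -0.4647·√29/√0.784054 = -2.8262.
df = n − 2 = 29.
One-sided p ≈ 0.0042, which is < 0.05, so reject H₀.
There is evidence of a linear association between vehicle weight and fuel economy.

t = -2.8262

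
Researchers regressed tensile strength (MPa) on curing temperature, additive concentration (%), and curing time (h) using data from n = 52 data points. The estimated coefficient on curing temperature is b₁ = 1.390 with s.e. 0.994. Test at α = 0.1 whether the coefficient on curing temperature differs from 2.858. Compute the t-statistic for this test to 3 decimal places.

t = -1.477

H₀: β₁ = 2.858 vs H₁: β₁ ≠ 2.858.
t = (b₁ − β₁⁰)/SE = (1.390 − 2.858) / 0.994 = -1.477.
df = n − k − 1 = 52 − 3 − 1 = 48.
Two-sided p ≈ 0.1462, which is ≥ 0.1, so fail to reject H₀.
The data are consistent with a true slope of 2.858 MPa per unit of curing temperature, holding the other predictors fixed.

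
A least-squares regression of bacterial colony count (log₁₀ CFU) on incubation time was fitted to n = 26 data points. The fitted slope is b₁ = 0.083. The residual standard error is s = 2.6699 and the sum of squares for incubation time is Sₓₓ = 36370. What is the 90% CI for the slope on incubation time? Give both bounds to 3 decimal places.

SE(b₁) = s/√Sₓₓ = 2.6699/√36370 = 0.0139998.
df = n − 2 = 24.
t* = t_{0.05, 24} = 1.710882.
Margin = t* × SE = 1.710882 × 0.0139998 = 0.02395.
CI: 0.083 ± 0.02395 → (0.059, 0.107).
With 90% confidence, each one-unit increase in incubation time is associated with a change of between 0.059 and 0.107 log₁₀ CFU in bacterial colony count.

(0.059, 0.107)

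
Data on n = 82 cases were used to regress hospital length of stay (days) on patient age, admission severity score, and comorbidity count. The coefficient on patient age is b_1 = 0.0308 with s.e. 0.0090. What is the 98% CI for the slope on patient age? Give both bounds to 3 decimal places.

(0.009, 0.052)

df = n − k − 1 = 82 − 3 − 1 = 78.
t* = t_{0.01, 78} = 2.375111.
Margin = t* × SE = 2.375111 × 0.0090 = 0.02138.
CI: 0.0308 ± 0.02138 → (0.009, 0.052).
With 98% confidence, each one-unit increase in patient age is associated with a change of between 0.009 and 0.052 days in hospital length of stay, holding the other predictors fixed.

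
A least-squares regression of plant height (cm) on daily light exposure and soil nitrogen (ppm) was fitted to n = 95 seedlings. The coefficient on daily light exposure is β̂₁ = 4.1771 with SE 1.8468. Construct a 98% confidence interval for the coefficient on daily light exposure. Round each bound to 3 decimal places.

(-0.195, 8.550)

df = n − k − 1 = 95 − 2 − 1 = 92.
t* = t_{0.01, 92} = 2.367566.
Margin = t* × SE = 2.367566 × 1.8468 = 4.37242.
CI: 4.1771 ± 4.37242 → (-0.195, 8.550).
With 98% confidence, each one-unit increase in daily light exposure is associated with a change of between -0.195 and 8.550 cm in plant height, holding the other predictors fixed.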